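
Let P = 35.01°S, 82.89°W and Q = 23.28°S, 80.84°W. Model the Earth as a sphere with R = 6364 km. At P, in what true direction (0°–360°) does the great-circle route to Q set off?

9.2°

N = sin Δλ·cos φ₂ = +0.0329;  D = cos φ₁ sin φ₂ − sin φ₁ cos φ₂ cos Δλ = +0.2030
initial course = atan2(N, D) = 9.20°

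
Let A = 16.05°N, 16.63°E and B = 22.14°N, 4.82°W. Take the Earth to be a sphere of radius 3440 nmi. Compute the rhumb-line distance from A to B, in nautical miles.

1270 nmi

Δψ = ln[tan(π/4+φ₂/2)/tan(π/4+φ₁/2)] = +0.1125;  Δφ = +0.1063 rad,  Δλ = -0.3744 rad
q = Δφ/Δψ = 0.9444
d = R·√(Δφ² + q²Δλ²) = 3440·0.36920 = 1270 nmi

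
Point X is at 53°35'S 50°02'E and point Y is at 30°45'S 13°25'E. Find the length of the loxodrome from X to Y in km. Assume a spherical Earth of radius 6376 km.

Rhumb course C = atan2(Δλ, Δψ) with Δψ = ln[tan(π/4+φ₂/2)/tan(π/4+φ₁/2)] = +0.5474, Δλ = -0.6391 → C = 310.58°
d = R·|Δφ| / |cos C| = 6376·0.39852 / 0.65052 = 3906 km

3906 km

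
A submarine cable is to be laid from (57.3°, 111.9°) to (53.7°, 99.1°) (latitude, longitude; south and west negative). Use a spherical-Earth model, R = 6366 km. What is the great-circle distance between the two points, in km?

897 km

Haversine: a = sin²(Δφ/2)+cos φ₁ cos φ₂ sin²(Δλ/2) = 0.00496;  σ = 2·atan2(√a,√(1−a))
σ = 8.078° → d = Rσ = 6366·0.14098 = 897 km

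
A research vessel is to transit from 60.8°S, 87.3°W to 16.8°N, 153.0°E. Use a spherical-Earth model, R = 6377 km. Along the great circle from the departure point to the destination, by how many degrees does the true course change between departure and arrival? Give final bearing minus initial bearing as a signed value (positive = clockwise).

+79.2°

At departure: θ₁ = atan2(sin Δλ cos φ₂, cos φ₁ sin φ₂ − sin φ₁ cos φ₂ cos Δλ) = 251.82°
At arrival: θ₂ = atan2(sin Δλ cos φ₁, −cos φ₂ sin φ₁ + sin φ₂ cos φ₁ cos Δλ) = 331.04°
Δθ = θ₂ − θ₁ = +79.2°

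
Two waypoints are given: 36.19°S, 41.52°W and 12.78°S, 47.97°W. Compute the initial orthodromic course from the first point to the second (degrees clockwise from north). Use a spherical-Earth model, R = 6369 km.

344.4°

N = sin Δλ·cos φ₂ = -0.1096;  D = cos φ₁ sin φ₂ − sin φ₁ cos φ₂ cos Δλ = +0.3937
initial course = atan2(N, D) = 344.45°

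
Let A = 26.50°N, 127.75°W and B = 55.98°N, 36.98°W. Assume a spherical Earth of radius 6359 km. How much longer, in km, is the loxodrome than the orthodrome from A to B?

427 km

Great circle: cos σ = sin φ₁ sin φ₂ + cos φ₁ cos φ₂ cos Δλ,  σ = 1.1992 rad → d_gc = 7625.7 km
Rhumb line: Δψ = +0.7045, q = Δφ/Δψ = 0.7304, d_rh = R√(Δφ²+q²Δλ²) = 8052.4 km
Excess = 8052.4 − 7625.7 = 426.7 ≈ 427 km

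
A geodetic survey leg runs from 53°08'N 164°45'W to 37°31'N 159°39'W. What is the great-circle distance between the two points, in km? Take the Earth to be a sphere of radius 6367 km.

cos σ = sin φ₁ sin φ₂ + cos φ₁ cos φ₂ cos Δλ
      = sin(53.13°)sin(37.52°) + cos(53.13°)cos(37.52°)cos(5.10°) = 0.9612
σ = 16.013° → d = Rσ = 6367·0.27948 = 1779 km

1779 km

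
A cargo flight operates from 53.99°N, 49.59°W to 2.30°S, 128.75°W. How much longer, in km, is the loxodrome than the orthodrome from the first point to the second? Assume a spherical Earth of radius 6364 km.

Great circle: cos σ = sin φ₁ sin φ₂ + cos φ₁ cos φ₂ cos Δλ,  σ = 1.4927 rad → d_gc = 9499.5 km
Rhumb line: Δψ = -1.1640, q = Δφ/Δψ = 0.8440, d_rh = R√(Δφ²+q²Δλ²) = 9703.6 km
Excess = 9703.6 − 9499.5 = 204.1 ≈ 204 km

204 km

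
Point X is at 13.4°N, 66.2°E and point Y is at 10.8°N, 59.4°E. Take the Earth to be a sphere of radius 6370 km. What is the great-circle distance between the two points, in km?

794 km

Haversine: a = sin²(Δφ/2)+cos φ₁ cos φ₂ sin²(Δλ/2) = 0.00388;  σ = 2·atan2(√a,√(1−a))
σ = 7.138° → d = Rσ = 6370·0.12459 = 794 km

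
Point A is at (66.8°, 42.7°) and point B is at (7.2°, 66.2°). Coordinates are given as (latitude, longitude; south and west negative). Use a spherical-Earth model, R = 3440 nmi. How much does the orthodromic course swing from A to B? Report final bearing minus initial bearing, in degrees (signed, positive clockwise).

At departure: θ₁ = atan2(sin Δλ cos φ₂, cos φ₁ sin φ₂ − sin φ₁ cos φ₂ cos Δλ) = 153.31°
At arrival: θ₂ = atan2(sin Δλ cos φ₁, −cos φ₂ sin φ₁ + sin φ₂ cos φ₁ cos Δλ) = 169.73°
Δθ = θ₂ − θ₁ = +16.4°

+16.4°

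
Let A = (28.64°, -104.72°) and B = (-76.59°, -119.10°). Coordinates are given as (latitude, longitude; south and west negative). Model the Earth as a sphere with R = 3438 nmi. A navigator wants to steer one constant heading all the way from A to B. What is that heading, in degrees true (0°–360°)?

Δψ = ln[tan(π/4+φ₂/2)/tan(π/4+φ₁/2)] = -2.6629
Δλ = -0.2510 rad (taken the short way round)
course = atan2(Δλ, Δψ) = 185.38°

185.4°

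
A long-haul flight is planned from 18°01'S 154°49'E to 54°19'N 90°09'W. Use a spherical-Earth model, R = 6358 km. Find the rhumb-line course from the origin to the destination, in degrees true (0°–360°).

Δψ = ln[tan(π/4+φ₂/2)/tan(π/4+φ₁/2)] = +1.4534
Δλ = +2.0077 rad (taken the short way round)
course = atan2(Δλ, Δψ) = 54.10°

54.1°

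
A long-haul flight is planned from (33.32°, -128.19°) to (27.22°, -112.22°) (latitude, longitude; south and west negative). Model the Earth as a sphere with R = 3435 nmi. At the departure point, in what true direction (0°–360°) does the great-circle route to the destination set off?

θ = atan2( sin Δλ·cos φ₂ ,  cos φ₁ sin φ₂ − sin φ₁ cos φ₂ cos Δλ )
  = atan2(+0.2447, -0.0874) = 109.66°

109.7°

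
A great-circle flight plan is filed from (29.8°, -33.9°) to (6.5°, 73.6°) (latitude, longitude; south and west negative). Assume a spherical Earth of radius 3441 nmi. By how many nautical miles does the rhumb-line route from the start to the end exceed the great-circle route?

Great circle: cos σ = sin φ₁ sin φ₂ + cos φ₁ cos φ₂ cos Δλ,  σ = 1.7752 rad → d_gc = 6108.5 nmi
Rhumb line: Δψ = -0.4316, q = Δφ/Δψ = 0.9422, d_rh = R√(Δφ²+q²Δλ²) = 6242.1 nmi
Excess = 6242.1 − 6108.5 = 133.6 ≈ 134 nmi

134 nmi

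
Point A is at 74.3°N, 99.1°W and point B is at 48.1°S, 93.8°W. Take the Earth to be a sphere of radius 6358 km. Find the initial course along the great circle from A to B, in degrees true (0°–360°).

175.8°

N = sin Δλ·cos φ₂ = +0.0617;  D = cos φ₁ sin φ₂ − sin φ₁ cos φ₂ cos Δλ = -0.8416
initial course = atan2(N, D) = 175.81°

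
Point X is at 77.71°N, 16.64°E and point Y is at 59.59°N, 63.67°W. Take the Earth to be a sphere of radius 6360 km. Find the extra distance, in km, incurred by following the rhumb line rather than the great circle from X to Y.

253 km

Great circle: cos σ = sin φ₁ sin φ₂ + cos φ₁ cos φ₂ cos Δλ,  σ = 0.5340 rad → d_gc = 3396.0 km
Rhumb line: Δψ = -0.9260, q = Δφ/Δψ = 0.3415, d_rh = R√(Δφ²+q²Δλ²) = 3649.0 km
Excess = 3649.0 − 3396.0 = 253.0 ≈ 253 km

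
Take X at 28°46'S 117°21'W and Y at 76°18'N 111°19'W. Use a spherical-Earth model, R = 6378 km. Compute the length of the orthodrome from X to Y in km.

11703 km

cos σ = sin φ₁ sin φ₂ + cos φ₁ cos φ₂ cos Δλ
      = sin(-28.77°)sin(76.30°) + cos(-28.77°)cos(76.30°)cos(6.03°) = -0.2611
σ = 105.135° → d = Rσ = 6378·1.83495 = 11703 km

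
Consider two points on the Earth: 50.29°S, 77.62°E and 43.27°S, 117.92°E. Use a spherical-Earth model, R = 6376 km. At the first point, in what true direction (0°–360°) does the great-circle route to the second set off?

N = sin Δλ·cos φ₂ = +0.4709;  D = cos φ₁ sin φ₂ − sin φ₁ cos φ₂ cos Δλ = -0.0107
initial course = atan2(N, D) = 91.30°

91.3°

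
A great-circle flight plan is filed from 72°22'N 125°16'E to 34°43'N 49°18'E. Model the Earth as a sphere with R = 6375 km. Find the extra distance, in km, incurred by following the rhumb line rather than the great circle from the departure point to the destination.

Great circle: cos σ = sin φ₁ sin φ₂ + cos φ₁ cos φ₂ cos Δλ,  σ = 0.9234 rad → d_gc = 5886.5 km
Rhumb line: Δψ = -1.2168, q = Δφ/Δψ = 0.5400, d_rh = R√(Δφ²+q²Δλ²) = 6195.4 km
Excess = 6195.4 − 5886.5 = 308.9 ≈ 309 km

309 km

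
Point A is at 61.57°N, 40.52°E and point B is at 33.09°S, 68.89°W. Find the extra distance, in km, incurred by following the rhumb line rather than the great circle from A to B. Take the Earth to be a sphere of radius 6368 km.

Great circle: cos σ = sin φ₁ sin φ₂ + cos φ₁ cos φ₂ cos Δλ,  σ = 2.2302 rad → d_gc = 14202.1 km
Rhumb line: Δψ = -1.9857, q = Δφ/Δψ = 0.8320, d_rh = R√(Δφ²+q²Δλ²) = 14596.1 km
Excess = 14596.1 − 14202.1 = 394.0 ≈ 394 km

394 km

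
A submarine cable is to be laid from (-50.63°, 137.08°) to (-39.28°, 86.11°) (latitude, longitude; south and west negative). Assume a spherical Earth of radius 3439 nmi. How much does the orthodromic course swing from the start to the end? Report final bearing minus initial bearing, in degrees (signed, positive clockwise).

+37.4°

At departure: θ₁ = atan2(sin Δλ cos φ₂, cos φ₁ sin φ₂ − sin φ₁ cos φ₂ cos Δλ) = 267.64°
At arrival: θ₂ = atan2(sin Δλ cos φ₁, −cos φ₂ sin φ₁ + sin φ₂ cos φ₁ cos Δλ) = 305.04°
Δθ = θ₂ − θ₁ = +37.4°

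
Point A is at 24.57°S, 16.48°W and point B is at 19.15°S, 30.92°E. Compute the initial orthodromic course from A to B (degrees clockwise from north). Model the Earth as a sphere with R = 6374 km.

N = sin Δλ·cos φ₂ = +0.6954;  D = cos φ₁ sin φ₂ − sin φ₁ cos φ₂ cos Δλ = -0.0325
initial course = atan2(N, D) = 92.67°

92.7°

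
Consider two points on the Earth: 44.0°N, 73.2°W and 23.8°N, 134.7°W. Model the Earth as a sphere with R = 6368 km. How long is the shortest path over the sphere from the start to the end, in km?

5950 km

cos σ = sin φ₁ sin φ₂ + cos φ₁ cos φ₂ cos Δλ
      = sin(44.00°)sin(23.80°) + cos(44.00°)cos(23.80°)cos(-61.50°) = 0.5944
σ = 53.532° → d = Rσ = 6368·0.93431 = 5950 km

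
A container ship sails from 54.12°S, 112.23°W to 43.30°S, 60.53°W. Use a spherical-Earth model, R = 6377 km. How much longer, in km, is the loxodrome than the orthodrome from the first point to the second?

Great circle: cos σ = sin φ₁ sin φ₂ + cos φ₁ cos φ₂ cos Δλ,  σ = 0.6093 rad → d_gc = 3885.6 km
Rhumb line: Δψ = +0.2877, q = Δφ/Δψ = 0.6563, d_rh = R√(Δφ²+q²Δλ²) = 3964.0 km
Excess = 3964.0 − 3885.6 = 78.4 ≈ 78 km

78 km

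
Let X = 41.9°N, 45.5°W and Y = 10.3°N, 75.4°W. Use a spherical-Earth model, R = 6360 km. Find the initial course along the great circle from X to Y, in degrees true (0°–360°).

θ = atan2( sin Δλ·cos φ₂ ,  cos φ₁ sin φ₂ − sin φ₁ cos φ₂ cos Δλ )
  = atan2(-0.4905, -0.4365) = 228.33°

228.3°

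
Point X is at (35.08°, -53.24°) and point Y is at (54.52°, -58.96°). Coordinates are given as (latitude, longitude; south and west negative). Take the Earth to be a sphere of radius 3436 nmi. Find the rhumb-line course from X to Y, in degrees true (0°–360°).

Δψ = ln[tan(π/4+φ₂/2)/tan(π/4+φ₁/2)] = +0.4852
Δλ = -0.0998 rad (taken the short way round)
course = atan2(Δλ, Δψ) = 348.37°

348.4°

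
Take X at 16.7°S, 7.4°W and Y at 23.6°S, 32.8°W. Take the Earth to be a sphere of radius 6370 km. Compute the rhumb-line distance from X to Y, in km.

2758 km

Rhumb course C = atan2(Δλ, Δψ) with Δψ = ln[tan(π/4+φ₂/2)/tan(π/4+φ₁/2)] = -0.1284, Δλ = -0.4433 → C = 253.85°
d = R·|Δφ| / |cos C| = 6370·0.12043 / 0.27816 = 2758 km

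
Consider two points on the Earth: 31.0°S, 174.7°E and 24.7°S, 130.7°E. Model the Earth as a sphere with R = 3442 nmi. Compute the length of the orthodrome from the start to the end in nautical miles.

cos σ = sin φ₁ sin φ₂ + cos φ₁ cos φ₂ cos Δλ
      = sin(-31.00°)sin(-24.70°) + cos(-31.00°)cos(-24.70°)cos(-44.00°) = 0.7754
σ = 39.159° → d = Rσ = 3442·0.68345 = 2352 nmi

2352 nmi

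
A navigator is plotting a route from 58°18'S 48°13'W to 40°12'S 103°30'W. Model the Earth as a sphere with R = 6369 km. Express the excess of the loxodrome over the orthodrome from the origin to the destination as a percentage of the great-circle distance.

Great circle: σ = 0.6797 rad → d_gc = Rσ = 4329.2 km
Rhumb: Δφ = +0.3159, Δλ = -0.9649, Δψ = +0.4916, q = Δφ/Δψ = 0.6426 → d_rh = R√(Δφ²+q²Δλ²) = 4431.9 km
Excess = (4431.9 − 4329.2) / 4329.2 = 102.7 / 4329.2 = 2.37% ≈ 2.4%

2.4%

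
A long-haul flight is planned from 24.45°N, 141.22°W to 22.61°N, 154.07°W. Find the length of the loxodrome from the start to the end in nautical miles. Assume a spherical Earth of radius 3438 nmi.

Δψ = ln[tan(π/4+φ₂/2)/tan(π/4+φ₁/2)] = -0.0350;  Δφ = -0.0321 rad,  Δλ = -0.2243 rad
q = Δφ/Δψ = 0.9168
d = R·√(Δφ² + q²Δλ²) = 3438·0.20811 = 715 nmi

715 nmi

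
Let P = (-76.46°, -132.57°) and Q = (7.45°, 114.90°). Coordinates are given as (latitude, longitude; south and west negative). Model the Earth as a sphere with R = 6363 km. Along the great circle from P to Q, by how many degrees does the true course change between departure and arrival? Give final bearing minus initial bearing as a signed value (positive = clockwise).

+97.5°

Initial bearing θ₁ = atan2(sin Δλ cos φ₂, cos φ₁ sin φ₂ − sin φ₁ cos φ₂ cos Δλ) = 249.69°
Final bearing θ₂ = (initial bearing from the destination back to the start) + 180° = 347.21°
Δθ = θ₂ − θ₁ = +97.5°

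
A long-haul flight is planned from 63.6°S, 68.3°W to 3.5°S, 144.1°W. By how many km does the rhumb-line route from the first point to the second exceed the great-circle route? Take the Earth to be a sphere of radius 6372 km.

Great circle: cos σ = sin φ₁ sin φ₂ + cos φ₁ cos φ₂ cos Δλ,  σ = 1.4065 rad → d_gc = 8962.3 km
Rhumb line: Δψ = +1.3890, q = Δφ/Δψ = 0.7552, d_rh = R√(Δφ²+q²Δλ²) = 9230.5 km
Excess = 9230.5 − 8962.3 = 268.2 ≈ 268 km

268 km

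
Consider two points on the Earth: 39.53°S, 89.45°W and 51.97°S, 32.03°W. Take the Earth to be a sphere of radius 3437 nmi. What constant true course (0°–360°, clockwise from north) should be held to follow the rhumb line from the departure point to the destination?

107.3°

Meridional parts: M(φ₁)=-0.7522, M(φ₂)=-1.0653 → ΔM = -0.3131;  Δλ = +1.0022 rad
tan C = Δλ / ΔM = -3.2011 → C = 107.35°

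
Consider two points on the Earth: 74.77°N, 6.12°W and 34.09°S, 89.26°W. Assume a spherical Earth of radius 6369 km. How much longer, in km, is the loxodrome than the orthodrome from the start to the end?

353 km

Great circle: cos σ = sin φ₁ sin φ₂ + cos φ₁ cos φ₂ cos Δλ,  σ = 2.1116 rad → d_gc = 13448.8 km
Rhumb line: Δψ = -2.6457, q = Δφ/Δψ = 0.7181, d_rh = R√(Δφ²+q²Δλ²) = 13801.4 km
Excess = 13801.4 − 13448.8 = 352.6 ≈ 353 km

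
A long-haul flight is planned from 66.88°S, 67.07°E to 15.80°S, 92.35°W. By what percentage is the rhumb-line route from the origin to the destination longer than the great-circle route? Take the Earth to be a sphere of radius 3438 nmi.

25.2%

Great circle: σ = 1.6743 rad → d_gc = Rσ = 5756.2 nmi
Rhumb: Δφ = +0.8915, Δλ = -2.7824, Δψ = +1.3077, q = Δφ/Δψ = 0.6818 → d_rh = R√(Δφ²+q²Δλ²) = 7206.1 nmi
Excess = (7206.1 − 5756.2) / 5756.2 = 1449.9 / 5756.2 = 25.19% ≈ 25.2%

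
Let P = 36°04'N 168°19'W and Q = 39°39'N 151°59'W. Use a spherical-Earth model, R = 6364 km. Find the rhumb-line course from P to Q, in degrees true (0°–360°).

74.5°

Δψ = ln[tan(π/4+φ₂/2)/tan(π/4+φ₁/2)] = +0.0792
Δλ = +0.2851 rad (taken the short way round)
course = atan2(Δλ, Δψ) = 74.47°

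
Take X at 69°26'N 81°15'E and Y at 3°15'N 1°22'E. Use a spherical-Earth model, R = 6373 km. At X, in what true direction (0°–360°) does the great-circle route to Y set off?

θ = atan2( sin Δλ·cos φ₂ ,  cos φ₁ sin φ₂ − sin φ₁ cos φ₂ cos Δλ )
  = atan2(-0.9829, -0.1443) = 261.65°

261.6°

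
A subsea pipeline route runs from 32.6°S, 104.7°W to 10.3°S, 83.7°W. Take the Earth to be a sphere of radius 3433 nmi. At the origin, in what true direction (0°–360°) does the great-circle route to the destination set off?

45.7°

N = sin Δλ·cos φ₂ = +0.3526;  D = cos φ₁ sin φ₂ − sin φ₁ cos φ₂ cos Δλ = +0.3442
initial course = atan2(N, D) = 45.69°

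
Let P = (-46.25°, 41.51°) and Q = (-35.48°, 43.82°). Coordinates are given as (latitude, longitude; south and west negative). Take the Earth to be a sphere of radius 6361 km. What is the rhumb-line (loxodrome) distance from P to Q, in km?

1211 km

Δψ = ln[tan(π/4+φ₂/2)/tan(π/4+φ₁/2)] = +0.2495;  Δφ = +0.1880 rad,  Δλ = +0.0403 rad
q = Δφ/Δψ = 0.7535
d = R·√(Δφ² + q²Δλ²) = 6361·0.19041 = 1211 km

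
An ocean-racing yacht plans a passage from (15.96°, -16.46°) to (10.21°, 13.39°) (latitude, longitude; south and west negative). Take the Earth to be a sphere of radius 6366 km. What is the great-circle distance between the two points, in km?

3290 km

Haversine: a = sin²(Δφ/2)+cos φ₁ cos φ₂ sin²(Δλ/2) = 0.06528;  σ = 2·atan2(√a,√(1−a))
σ = 29.607° → d = Rσ = 6366·0.51674 = 3290 km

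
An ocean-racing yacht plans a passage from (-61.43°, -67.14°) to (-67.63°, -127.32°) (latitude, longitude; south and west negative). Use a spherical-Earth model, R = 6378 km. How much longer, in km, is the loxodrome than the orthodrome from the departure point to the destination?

111 km

Great circle: cos σ = sin φ₁ sin φ₂ + cos φ₁ cos φ₂ cos Δλ,  σ = 0.4449 rad → d_gc = 2837.6 km
Rhumb line: Δψ = -0.2528, q = Δφ/Δψ = 0.4280, d_rh = R√(Δφ²+q²Δλ²) = 2948.9 km
Excess = 2948.9 − 2837.6 = 111.3 ≈ 111 km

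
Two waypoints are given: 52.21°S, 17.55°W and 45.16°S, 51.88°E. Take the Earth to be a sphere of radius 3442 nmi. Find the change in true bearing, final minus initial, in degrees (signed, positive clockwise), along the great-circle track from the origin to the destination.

-55.1°

At departure: θ₁ = atan2(sin Δλ cos φ₂, cos φ₁ sin φ₂ − sin φ₁ cos φ₂ cos Δλ) = 109.88°
At arrival: θ₂ = atan2(sin Δλ cos φ₁, −cos φ₂ sin φ₁ + sin φ₂ cos φ₁ cos Δλ) = 54.81°
Δθ = θ₂ − θ₁ = -55.1°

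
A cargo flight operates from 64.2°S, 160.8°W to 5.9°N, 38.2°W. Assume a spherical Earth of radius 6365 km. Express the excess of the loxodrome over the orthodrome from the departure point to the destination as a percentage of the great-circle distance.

8.4%

Great circle: σ = 1.9026 rad → d_gc = Rσ = 12110.4 km
Rhumb: Δφ = +1.2235, Δλ = +2.1398, Δψ = +1.5771, q = Δφ/Δψ = 0.7758 → d_rh = R√(Δφ²+q²Δλ²) = 13125.8 km
Excess = (13125.8 − 12110.4) / 12110.4 = 1015.4 / 12110.4 = 8.38% ≈ 8.4%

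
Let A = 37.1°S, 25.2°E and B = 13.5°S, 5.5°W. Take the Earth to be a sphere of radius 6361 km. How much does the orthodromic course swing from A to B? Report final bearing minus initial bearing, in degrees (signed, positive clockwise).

+13.7°

Initial bearing θ₁ = atan2(sin Δλ cos φ₂, cos φ₁ sin φ₂ − sin φ₁ cos φ₂ cos Δλ) = 302.65°
Final bearing θ₂ = (initial bearing from the destination back to the start) + 180° = 316.32°
Δθ = θ₂ − θ₁ = +13.7°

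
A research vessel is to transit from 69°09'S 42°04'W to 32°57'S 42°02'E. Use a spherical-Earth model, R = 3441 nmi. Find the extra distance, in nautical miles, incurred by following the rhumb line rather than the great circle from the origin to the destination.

Great circle: cos σ = sin φ₁ sin φ₂ + cos φ₁ cos φ₂ cos Δλ,  σ = 1.0016 rad → d_gc = 3446.4 nmi
Rhumb line: Δψ = +1.0832, q = Δφ/Δψ = 0.5833, d_rh = R√(Δφ²+q²Δλ²) = 3661.3 nmi
Excess = 3661.3 − 3446.4 = 214.9 ≈ 215 nmi

215 nmi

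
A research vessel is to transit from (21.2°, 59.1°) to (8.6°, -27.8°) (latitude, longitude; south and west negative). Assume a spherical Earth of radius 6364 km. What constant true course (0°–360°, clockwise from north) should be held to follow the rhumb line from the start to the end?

Meridional parts: M(φ₁)=+0.3788, M(φ₂)=+0.1507 → ΔM = -0.2281;  Δλ = -1.5167 rad
tan C = Δλ / ΔM = +6.6496 → C = 261.45°

261.4°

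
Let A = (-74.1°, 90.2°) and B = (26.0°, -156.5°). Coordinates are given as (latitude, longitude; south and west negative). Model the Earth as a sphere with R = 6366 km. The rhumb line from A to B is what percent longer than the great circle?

6.3%

Great circle: σ = 2.1165 rad → d_gc = Rσ = 13473.5 km
Rhumb: Δφ = +1.7471, Δλ = +1.9775, Δψ = +2.4388, q = Δφ/Δψ = 0.7164 → d_rh = R√(Δφ²+q²Δλ²) = 14318.5 km
Excess = (14318.5 − 13473.5) / 13473.5 = 845.0 / 13473.5 = 6.27% ≈ 6.3%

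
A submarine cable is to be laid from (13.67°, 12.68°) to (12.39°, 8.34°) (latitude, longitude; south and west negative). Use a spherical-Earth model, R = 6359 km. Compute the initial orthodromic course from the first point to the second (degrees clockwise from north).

253.7°

N = sin Δλ·cos φ₂ = -0.0739;  D = cos φ₁ sin φ₂ − sin φ₁ cos φ₂ cos Δλ = -0.0217
initial course = atan2(N, D) = 253.66°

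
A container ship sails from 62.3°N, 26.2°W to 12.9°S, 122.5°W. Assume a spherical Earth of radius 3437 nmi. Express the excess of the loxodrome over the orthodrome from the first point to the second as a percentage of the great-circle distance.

3.6%

Great circle: σ = 1.8208 rad → d_gc = Rσ = 6258.0 nmi
Rhumb: Δφ = -1.3125, Δλ = -1.6808, Δψ = -1.6273, q = Δφ/Δψ = 0.8066 → d_rh = R√(Δφ²+q²Δλ²) = 6485.2 nmi
Excess = (6485.2 − 6258.0) / 6258.0 = 227.2 / 6258.0 = 3.63% ≈ 3.6%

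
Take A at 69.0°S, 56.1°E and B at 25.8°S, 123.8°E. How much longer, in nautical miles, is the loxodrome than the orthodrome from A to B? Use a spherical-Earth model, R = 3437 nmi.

Great circle: cos σ = sin φ₁ sin φ₂ + cos φ₁ cos φ₂ cos Δλ,  σ = 1.0137 rad → d_gc = 3484.0 nmi
Rhumb line: Δψ = +1.2192, q = Δφ/Δψ = 0.6184, d_rh = R√(Δφ²+q²Δλ²) = 3608.7 nmi
Excess = 3608.7 − 3484.0 = 124.7 ≈ 125 nmi

125 nmi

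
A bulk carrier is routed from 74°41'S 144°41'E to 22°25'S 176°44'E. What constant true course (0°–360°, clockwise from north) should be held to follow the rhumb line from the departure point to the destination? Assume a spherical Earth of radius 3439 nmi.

Meridional parts: M(φ₁)=-2.0065, M(φ₂)=-0.4016 → ΔM = +1.6048;  Δλ = +0.5594 rad
tan C = Δλ / ΔM = +0.3486 → C = 19.22°

19.2°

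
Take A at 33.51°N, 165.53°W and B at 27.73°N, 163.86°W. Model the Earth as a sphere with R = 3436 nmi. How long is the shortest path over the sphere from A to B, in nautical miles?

cos σ = sin φ₁ sin φ₂ + cos φ₁ cos φ₂ cos Δλ
      = sin(33.51°)sin(27.73°) + cos(33.51°)cos(27.73°)cos(1.67°) = 0.9946
σ = 5.956° → d = Rσ = 3436·0.10395 = 357 nmi

357 nmi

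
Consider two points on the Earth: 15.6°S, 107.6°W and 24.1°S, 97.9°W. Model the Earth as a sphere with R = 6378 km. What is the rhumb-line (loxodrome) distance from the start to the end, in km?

Rhumb course C = atan2(Δλ, Δψ) with Δψ = ln[tan(π/4+φ₂/2)/tan(π/4+φ₁/2)] = -0.1579, Δλ = +0.1693 → C = 133.01°
d = R·|Δφ| / |cos C| = 6378·0.14835 / 0.68208 = 1387 km

1387 km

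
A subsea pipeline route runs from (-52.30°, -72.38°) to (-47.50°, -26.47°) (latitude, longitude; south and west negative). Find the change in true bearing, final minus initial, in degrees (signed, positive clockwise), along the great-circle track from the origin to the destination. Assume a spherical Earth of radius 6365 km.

Initial bearing θ₁ = atan2(sin Δλ cos φ₂, cos φ₁ sin φ₂ − sin φ₁ cos φ₂ cos Δλ) = 99.24°
Final bearing θ₂ = (initial bearing from the destination back to the start) + 180° = 63.31°
Δθ = θ₂ − θ₁ = -35.9°

-35.9°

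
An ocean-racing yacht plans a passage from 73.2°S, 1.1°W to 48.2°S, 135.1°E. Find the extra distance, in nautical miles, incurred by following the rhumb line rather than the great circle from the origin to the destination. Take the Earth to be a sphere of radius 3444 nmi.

747 nmi

Great circle: cos σ = sin φ₁ sin φ₂ + cos φ₁ cos φ₂ cos Δλ,  σ = 0.9587 rad → d_gc = 3301.6 nmi
Rhumb line: Δψ = +0.9501, q = Δφ/Δψ = 0.4592, d_rh = R√(Δφ²+q²Δλ²) = 4049.0 nmi
Excess = 4049.0 − 3301.6 = 747.4 ≈ 747 nmi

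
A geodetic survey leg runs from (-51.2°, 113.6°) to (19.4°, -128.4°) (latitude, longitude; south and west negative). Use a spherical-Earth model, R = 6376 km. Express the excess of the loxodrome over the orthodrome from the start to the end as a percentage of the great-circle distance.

3.1%

Great circle: σ = 2.1369 rad → d_gc = Rσ = 13624.8 km
Rhumb: Δφ = +1.2322, Δλ = +2.0595, Δψ = +1.3889, q = Δφ/Δψ = 0.8872 → d_rh = R√(Δφ²+q²Δλ²) = 14051.2 km
Excess = (14051.2 − 13624.8) / 13624.8 = 426.4 / 13624.8 = 3.13% ≈ 3.1%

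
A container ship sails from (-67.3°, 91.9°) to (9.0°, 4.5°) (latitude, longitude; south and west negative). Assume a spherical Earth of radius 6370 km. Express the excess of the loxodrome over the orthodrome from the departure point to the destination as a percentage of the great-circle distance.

Great circle: σ = 1.6982 rad → d_gc = Rσ = 10817.3 km
Rhumb: Δφ = +1.3317, Δλ = -1.5254, Δψ = +1.7635, q = Δφ/Δψ = 0.7551 → d_rh = R√(Δφ²+q²Δλ²) = 11215.9 km
Excess = (11215.9 − 10817.3) / 10817.3 = 398.6 / 10817.3 = 3.68% ≈ 3.7%

3.7%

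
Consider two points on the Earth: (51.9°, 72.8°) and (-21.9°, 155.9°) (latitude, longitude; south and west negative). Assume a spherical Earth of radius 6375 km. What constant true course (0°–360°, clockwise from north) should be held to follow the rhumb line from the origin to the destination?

Meridional parts: M(φ₁)=+1.0633, M(φ₂)=-0.3919 → ΔM = -1.4552;  Δλ = +1.4504 rad
tan C = Δλ / ΔM = -0.9967 → C = 135.10°

135.1°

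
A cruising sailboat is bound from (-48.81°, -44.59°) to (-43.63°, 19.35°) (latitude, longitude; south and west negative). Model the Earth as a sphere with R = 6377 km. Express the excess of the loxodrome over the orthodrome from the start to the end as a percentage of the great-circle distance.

Great circle: σ = 0.7544 rad → d_gc = Rσ = 4811.1 km
Rhumb: Δφ = +0.0904, Δλ = +1.1160, Δψ = +0.1308, q = Δφ/Δψ = 0.6911 → d_rh = R√(Δφ²+q²Δλ²) = 4952.2 km
Excess = (4952.2 − 4811.1) / 4811.1 = 141.1 / 4811.1 = 2.93% ≈ 2.9%

2.9%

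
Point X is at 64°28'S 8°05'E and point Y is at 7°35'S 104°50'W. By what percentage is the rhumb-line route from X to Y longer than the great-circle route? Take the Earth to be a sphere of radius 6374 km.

8.5%

Great circle: σ = 1.6181 rad → d_gc = Rσ = 10313.8 km
Rhumb: Δφ = +0.9928, Δλ = -1.9708, Δψ = +1.3519, q = Δφ/Δψ = 0.7344 → d_rh = R√(Δφ²+q²Δλ²) = 11186.8 km
Excess = (11186.8 − 10313.8) / 10313.8 = 873.0 / 10313.8 = 8.46% ≈ 8.5%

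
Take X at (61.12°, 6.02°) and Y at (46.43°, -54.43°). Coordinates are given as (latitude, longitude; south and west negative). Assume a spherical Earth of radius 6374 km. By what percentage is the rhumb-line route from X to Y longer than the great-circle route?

3.2%

Great circle: σ = 0.6458 rad → d_gc = Rσ = 4116.5 km
Rhumb: Δφ = -0.2564, Δλ = -1.0551, Δψ = -0.4396, q = Δφ/Δψ = 0.5832 → d_rh = R√(Δφ²+q²Δλ²) = 4248.9 km
Excess = (4248.9 − 4116.5) / 4116.5 = 132.4 / 4116.5 = 3.22% ≈ 3.2%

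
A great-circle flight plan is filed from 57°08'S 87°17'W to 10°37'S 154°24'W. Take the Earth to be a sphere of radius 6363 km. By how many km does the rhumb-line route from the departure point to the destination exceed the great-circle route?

Great circle: cos σ = sin φ₁ sin φ₂ + cos φ₁ cos φ₂ cos Δλ,  σ = 1.2002 rad → d_gc = 7636.9 km
Rhumb line: Δψ = +1.0346, q = Δφ/Δψ = 0.7847, d_rh = R√(Δφ²+q²Δλ²) = 7803.7 km
Excess = 7803.7 − 7636.9 = 166.8 ≈ 167 km

167 km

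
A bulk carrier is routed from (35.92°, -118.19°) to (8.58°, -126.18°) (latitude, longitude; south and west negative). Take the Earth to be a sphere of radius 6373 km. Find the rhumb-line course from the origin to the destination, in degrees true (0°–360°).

Meridional parts: M(φ₁)=+0.6726, M(φ₂)=+0.1503 → ΔM = -0.5222;  Δλ = -0.1395 rad
tan C = Δλ / ΔM = +0.2670 → C = 194.95°

195.0°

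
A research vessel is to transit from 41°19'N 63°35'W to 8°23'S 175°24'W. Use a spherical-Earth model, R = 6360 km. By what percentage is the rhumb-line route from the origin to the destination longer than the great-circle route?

Great circle: σ = 1.9524 rad → d_gc = Rσ = 12417.2 km
Rhumb: Δφ = -0.8674, Δλ = -1.9516, Δψ = -0.9400, q = Δφ/Δψ = 0.9228 → d_rh = R√(Δφ²+q²Δλ²) = 12712.6 km
Excess = (12712.6 − 12417.2) / 12417.2 = 295.4 / 12417.2 = 2.38% ≈ 2.4%

2.4%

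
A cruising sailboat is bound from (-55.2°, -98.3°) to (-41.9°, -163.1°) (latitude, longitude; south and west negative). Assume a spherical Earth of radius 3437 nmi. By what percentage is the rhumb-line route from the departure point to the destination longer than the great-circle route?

Great circle: σ = 0.7536 rad → d_gc = Rσ = 2590.0 nmi
Rhumb: Δφ = +0.2321, Δλ = -1.1310, Δψ = +0.3535, q = Δφ/Δψ = 0.6566 → d_rh = R√(Δφ²+q²Δλ²) = 2674.2 nmi
Excess = (2674.2 − 2590.0) / 2590.0 = 84.2 / 2590.0 = 3.251% ≈ 3.3%

3.3%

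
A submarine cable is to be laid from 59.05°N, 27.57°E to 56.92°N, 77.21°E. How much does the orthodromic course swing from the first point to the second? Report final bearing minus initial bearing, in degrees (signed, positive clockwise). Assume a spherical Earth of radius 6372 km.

+42.8°

Initial bearing θ₁ = atan2(sin Δλ cos φ₂, cos φ₁ sin φ₂ − sin φ₁ cos φ₂ cos Δλ) = 72.92°
Final bearing θ₂ = (initial bearing from the destination back to the start) + 180° = 115.75°
Δθ = θ₂ − θ₁ = +42.8°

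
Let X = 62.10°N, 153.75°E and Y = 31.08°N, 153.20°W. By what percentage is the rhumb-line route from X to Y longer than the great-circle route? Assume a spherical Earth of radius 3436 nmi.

2.0%

Great circle: σ = 0.7994 rad → d_gc = Rσ = 2746.8 nmi
Rhumb: Δφ = -0.5414, Δλ = +0.9259, Δψ = -0.8215, q = Δφ/Δψ = 0.6590 → d_rh = R√(Δφ²+q²Δλ²) = 2802.9 nmi
Excess = (2802.9 − 2746.8) / 2746.8 = 56.1 / 2746.8 = 2.04% ≈ 2.0%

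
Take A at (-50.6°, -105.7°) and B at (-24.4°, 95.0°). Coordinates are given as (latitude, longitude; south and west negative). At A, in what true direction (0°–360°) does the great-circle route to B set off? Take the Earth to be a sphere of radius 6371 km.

199.3°

θ = atan2( sin Δλ·cos φ₂ ,  cos φ₁ sin φ₂ − sin φ₁ cos φ₂ cos Δλ )
  = atan2(-0.3219, -0.9205) = 199.28°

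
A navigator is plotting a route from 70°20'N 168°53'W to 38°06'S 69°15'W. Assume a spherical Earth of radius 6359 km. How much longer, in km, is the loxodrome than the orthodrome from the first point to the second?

428 km

Great circle: cos σ = sin φ₁ sin φ₂ + cos φ₁ cos φ₂ cos Δλ,  σ = 2.2464 rad → d_gc = 14284.8 km
Rhumb line: Δψ = -2.4728, q = Δφ/Δψ = 0.7653, d_rh = R√(Δφ²+q²Δλ²) = 14712.4 km
Excess = 14712.4 − 14284.8 = 427.6 ≈ 428 km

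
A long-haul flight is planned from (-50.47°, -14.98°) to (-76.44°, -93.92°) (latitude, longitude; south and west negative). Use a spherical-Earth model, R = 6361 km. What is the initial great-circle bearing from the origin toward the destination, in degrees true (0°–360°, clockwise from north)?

N = sin Δλ·cos φ₂ = -0.2301;  D = cos φ₁ sin φ₂ − sin φ₁ cos φ₂ cos Δλ = -0.5840
initial course = atan2(N, D) = 201.50°

201.5°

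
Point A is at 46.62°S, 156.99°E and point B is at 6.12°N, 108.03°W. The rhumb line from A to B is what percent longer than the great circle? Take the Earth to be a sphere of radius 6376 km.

Great circle: σ = 1.7080 rad → d_gc = Rσ = 10890.2 km
Rhumb: Δφ = +0.9205, Δλ = +1.6577, Δψ = +1.0290, q = Δφ/Δψ = 0.8946 → d_rh = R√(Δφ²+q²Δλ²) = 11128.7 km
Excess = (11128.7 − 10890.2) / 10890.2 = 238.5 / 10890.2 = 2.19% ≈ 2.2%

2.2%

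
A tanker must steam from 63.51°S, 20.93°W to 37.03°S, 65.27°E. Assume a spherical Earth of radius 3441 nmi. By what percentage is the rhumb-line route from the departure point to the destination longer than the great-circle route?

Great circle: σ = 0.9733 rad → d_gc = Rσ = 3349.0 nmi
Rhumb: Δφ = +0.4622, Δλ = +1.5045, Δψ = +0.7499, q = Δφ/Δψ = 0.6163 → d_rh = R√(Δφ²+q²Δλ²) = 3564.8 nmi
Excess = (3564.8 − 3349.0) / 3349.0 = 215.8 / 3349.0 = 6.44% ≈ 6.4%

6.4%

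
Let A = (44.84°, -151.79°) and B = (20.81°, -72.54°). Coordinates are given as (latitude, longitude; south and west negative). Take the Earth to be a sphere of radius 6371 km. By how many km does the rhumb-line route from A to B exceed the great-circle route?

213 km

Great circle: cos σ = sin φ₁ sin φ₂ + cos φ₁ cos φ₂ cos Δλ,  σ = 1.1873 rad → d_gc = 7564.44 km
Rhumb line: Δψ = -0.5060, q = Δφ/Δψ = 0.8289, d_rh = R√(Δφ²+q²Δλ²) = 7777.91 km
Excess = 7777.91 − 7564.44 = 213.47 ≈ 213 km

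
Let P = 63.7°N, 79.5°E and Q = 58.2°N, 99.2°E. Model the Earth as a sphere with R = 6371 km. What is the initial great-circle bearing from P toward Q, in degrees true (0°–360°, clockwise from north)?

111.0°

N = sin Δλ·cos φ₂ = +0.1776;  D = cos φ₁ sin φ₂ − sin φ₁ cos φ₂ cos Δλ = -0.0682
initial course = atan2(N, D) = 111.00°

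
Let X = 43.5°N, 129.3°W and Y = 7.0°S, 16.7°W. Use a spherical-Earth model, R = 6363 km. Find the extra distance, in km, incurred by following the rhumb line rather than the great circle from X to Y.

Great circle: cos σ = sin φ₁ sin φ₂ + cos φ₁ cos φ₂ cos Δλ,  σ = 1.9397 rad → d_gc = 12342.15 km
Rhumb line: Δψ = -0.9673, q = Δφ/Δψ = 0.9112, d_rh = R√(Δφ²+q²Δλ²) = 12699.67 km
Excess = 12699.67 − 12342.15 = 357.52 ≈ 358 km

358 km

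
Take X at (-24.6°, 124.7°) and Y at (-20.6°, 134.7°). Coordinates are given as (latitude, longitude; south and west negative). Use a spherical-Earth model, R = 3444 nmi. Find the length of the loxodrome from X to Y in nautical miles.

Rhumb course C = atan2(Δλ, Δψ) with Δψ = ln[tan(π/4+φ₂/2)/tan(π/4+φ₁/2)] = +0.0756, Δλ = +0.1745 → C = 66.57°
d = R·|Δφ| / |cos C| = 3444·0.06981 / 0.39765 = 605 nmi

605 nmi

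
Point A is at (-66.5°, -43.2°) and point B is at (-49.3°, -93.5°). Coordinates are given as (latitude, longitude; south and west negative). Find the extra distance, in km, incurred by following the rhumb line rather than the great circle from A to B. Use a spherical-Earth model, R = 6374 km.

81 km

Great circle: cos σ = sin φ₁ sin φ₂ + cos φ₁ cos φ₂ cos Δλ,  σ = 0.5329 rad → d_gc = 3396.6 km
Rhumb line: Δψ = +0.5784, q = Δφ/Δψ = 0.5190, d_rh = R√(Δφ²+q²Δλ²) = 3477.9 km
Excess = 3477.9 − 3396.6 = 81.3 ≈ 81 km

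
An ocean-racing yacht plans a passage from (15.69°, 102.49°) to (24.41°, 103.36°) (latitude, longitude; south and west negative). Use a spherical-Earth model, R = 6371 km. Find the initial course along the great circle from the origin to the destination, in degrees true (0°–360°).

5.2°

N = sin Δλ·cos φ₂ = +0.0138;  D = cos φ₁ sin φ₂ − sin φ₁ cos φ₂ cos Δλ = +0.1516
initial course = atan2(N, D) = 5.21°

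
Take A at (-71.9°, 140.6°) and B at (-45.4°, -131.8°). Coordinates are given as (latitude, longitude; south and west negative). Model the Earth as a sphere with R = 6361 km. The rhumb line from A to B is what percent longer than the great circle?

7.9%

Great circle: σ = 0.8149 rad → d_gc = Rσ = 5183.7 km
Rhumb: Δφ = +0.4625, Δλ = +1.5289, Δψ = +0.9458, q = Δφ/Δψ = 0.4890 → d_rh = R√(Δφ²+q²Δλ²) = 5592.2 km
Excess = (5592.2 − 5183.7) / 5183.7 = 408.5 / 5183.7 = 7.88% ≈ 7.9%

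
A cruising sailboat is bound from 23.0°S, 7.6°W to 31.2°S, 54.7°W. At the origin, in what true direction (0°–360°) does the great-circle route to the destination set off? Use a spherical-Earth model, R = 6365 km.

248.3°

N = sin Δλ·cos φ₂ = -0.6266;  D = cos φ₁ sin φ₂ − sin φ₁ cos φ₂ cos Δλ = -0.2493
initial course = atan2(N, D) = 248.30°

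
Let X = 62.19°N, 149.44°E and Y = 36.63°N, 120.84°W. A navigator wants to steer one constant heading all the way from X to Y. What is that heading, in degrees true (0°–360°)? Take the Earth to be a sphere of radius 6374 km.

Meridional parts: M(φ₁)=+1.3961, M(φ₂)=+0.6879 → ΔM = -0.7082;  Δλ = +1.5659 rad
tan C = Δλ / ΔM = -2.2113 → C = 114.33°

114.3°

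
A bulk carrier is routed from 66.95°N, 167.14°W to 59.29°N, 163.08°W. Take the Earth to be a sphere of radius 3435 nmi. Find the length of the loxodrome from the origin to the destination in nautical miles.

472 nmi

Rhumb course C = atan2(Δλ, Δψ) with Δψ = ln[tan(π/4+φ₂/2)/tan(π/4+φ₁/2)] = -0.2977, Δλ = +0.0709 → C = 166.61°
d = R·|Δφ| / |cos C| = 3435·0.13369 / 0.97281 = 472 nmi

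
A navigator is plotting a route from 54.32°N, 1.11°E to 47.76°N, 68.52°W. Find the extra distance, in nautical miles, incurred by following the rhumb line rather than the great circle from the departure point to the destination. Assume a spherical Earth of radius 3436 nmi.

Great circle: cos σ = sin φ₁ sin φ₂ + cos φ₁ cos φ₂ cos Δλ,  σ = 0.7409 rad → d_gc = 2545.8 nmi
Rhumb line: Δψ = -0.1825, q = Δφ/Δψ = 0.6274, d_rh = R√(Δφ²+q²Δλ²) = 2649.1 nmi
Excess = 2649.1 − 2545.8 = 103.3 ≈ 103 nmi

103 nmi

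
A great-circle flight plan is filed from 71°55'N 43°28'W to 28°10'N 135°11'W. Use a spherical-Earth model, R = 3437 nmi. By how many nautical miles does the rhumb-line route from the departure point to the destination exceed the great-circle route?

Great circle: cos σ = sin φ₁ sin φ₂ + cos φ₁ cos φ₂ cos Δλ,  σ = 1.1146 rad → d_gc = 3830.9 nmi
Rhumb line: Δψ = -1.3253, q = Δφ/Δψ = 0.5761, d_rh = R√(Δφ²+q²Δλ²) = 4115.2 nmi
Excess = 4115.2 − 3830.9 = 284.3 ≈ 284 nmi

284 nmi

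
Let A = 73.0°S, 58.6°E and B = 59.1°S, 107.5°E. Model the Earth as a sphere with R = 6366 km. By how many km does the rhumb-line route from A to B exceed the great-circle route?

Great circle: cos σ = sin φ₁ sin φ₂ + cos φ₁ cos φ₂ cos Δλ,  σ = 0.4046 rad → d_gc = 2575.5 km
Rhumb line: Δψ = +0.6148, q = Δφ/Δψ = 0.3946, d_rh = R√(Δφ²+q²Δλ²) = 2642.2 km
Excess = 2642.2 − 2575.5 = 66.7 ≈ 67 km

67 km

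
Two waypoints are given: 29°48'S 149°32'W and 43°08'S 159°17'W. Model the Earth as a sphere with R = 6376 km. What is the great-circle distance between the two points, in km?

1718 km

Haversine: a = sin²(Δφ/2)+cos φ₁ cos φ₂ sin²(Δλ/2) = 0.01805;  σ = 2·atan2(√a,√(1−a))
σ = 15.443° → d = Rσ = 6376·0.26952 = 1718 km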